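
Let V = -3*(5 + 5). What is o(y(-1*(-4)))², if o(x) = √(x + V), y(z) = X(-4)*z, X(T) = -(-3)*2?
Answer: -6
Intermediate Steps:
V = -30 (V = -3*10 = -30)
X(T) = 6 (X(T) = -3*(-2) = 6)
y(z) = 6*z
o(x) = √(-30 + x) (o(x) = √(x - 30) = √(-30 + x))
o(y(-1*(-4)))² = (√(-30 + 6*(-1*(-4))))² = (√(-30 + 6*4))² = (√(-30 + 24))² = (√(-6))² = (I*√6)² = -6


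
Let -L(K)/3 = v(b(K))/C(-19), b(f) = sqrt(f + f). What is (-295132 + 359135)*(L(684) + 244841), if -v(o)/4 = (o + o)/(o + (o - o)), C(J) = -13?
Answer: 203715724727/13 ≈ 1.5670e+10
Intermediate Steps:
b(f) = sqrt(2)*sqrt(f) (b(f) = sqrt(2*f) = sqrt(2)*sqrt(f))
v(o) = -8 (v(o) = -4*(o + o)/(o + (o - o)) = -4*2*o/(o + 0) = -4*2*o/o = -4*2 = -8)
L(K) = -24/13 (L(K) = -(-24)/(-13) = -(-24)*(-1)/13 = -3*8/13 = -24/13)
(-295132 + 359135)*(L(684) + 244841) = (-295132 + 359135)*(-24/13 + 244841) = 64003*(3182909/13) = 203715724727/13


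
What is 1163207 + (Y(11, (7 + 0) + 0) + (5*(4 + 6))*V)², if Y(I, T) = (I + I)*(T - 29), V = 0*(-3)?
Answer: 1397463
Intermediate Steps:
V = 0
Y(I, T) = 2*I*(-29 + T) (Y(I, T) = (2*I)*(-29 + T) = 2*I*(-29 + T))
1163207 + (Y(11, (7 + 0) + 0) + (5*(4 + 6))*V)² = 1163207 + (2*11*(-29 + ((7 + 0) + 0)) + (5*(4 + 6))*0)² = 1163207 + (2*11*(-29 + (7 + 0)) + (5*10)*0)² = 1163207 + (2*11*(-29 + 7) + 50*0)² = 1163207 + (2*11*(-22) + 0)² = 1163207 + (-484 + 0)² = 1163207 + (-484)² = 1163207 + 234256 = 1397463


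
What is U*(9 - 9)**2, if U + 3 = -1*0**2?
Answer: 0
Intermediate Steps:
U = -3 (U = -3 - 1*0**2 = -3 - 1*0 = -3 + 0 = -3)
U*(9 - 9)**2 = -3*(9 - 9)**2 = -3*0**2 = -3*0 = 0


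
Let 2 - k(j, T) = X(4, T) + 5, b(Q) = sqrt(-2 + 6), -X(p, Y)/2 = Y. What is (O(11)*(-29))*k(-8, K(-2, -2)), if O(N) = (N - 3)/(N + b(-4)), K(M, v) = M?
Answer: 1624/13 ≈ 124.92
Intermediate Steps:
X(p, Y) = -2*Y
b(Q) = 2 (b(Q) = sqrt(4) = 2)
O(N) = (-3 + N)/(2 + N) (O(N) = (N - 3)/(N + 2) = (-3 + N)/(2 + N))
k(j, T) = -3 + 2*T (k(j, T) = 2 - (-2*T + 5) = 2 - (5 - 2*T) = 2 + (-5 + 2*T) = -3 + 2*T)
(O(11)*(-29))*k(-8, K(-2, -2)) = (((-3 + 11)/(2 + 11))*(-29))*(-3 + 2*(-2)) = ((8/13)*(-29))*(-3 - 4) = (((1/13)*8)*(-29))*(-7) = ((8/13)*(-29))*(-7) = -232/13*(-7) = 1624/13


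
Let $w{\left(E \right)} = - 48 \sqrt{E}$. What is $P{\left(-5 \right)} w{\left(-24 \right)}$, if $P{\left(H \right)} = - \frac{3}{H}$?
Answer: $- \frac{288 i \sqrt{6}}{5} \approx - 141.09 i$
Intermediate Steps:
$P{\left(-5 \right)} w{\left(-24 \right)} = - \frac{3}{-5} \left(- 48 \sqrt{-24}\right) = \left(-3\right) \left(- \frac{1}{5}\right) \left(- 48 \cdot 2 i \sqrt{6}\right) = \frac{3 \left(- 96 i \sqrt{6}\right)}{5} = - \frac{288 i \sqrt{6}}{5}$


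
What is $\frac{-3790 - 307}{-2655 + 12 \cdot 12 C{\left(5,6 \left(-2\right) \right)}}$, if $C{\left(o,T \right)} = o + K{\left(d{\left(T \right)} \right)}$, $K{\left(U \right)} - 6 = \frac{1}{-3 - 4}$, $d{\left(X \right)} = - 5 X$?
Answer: $\frac{28679}{7641} \approx 3.7533$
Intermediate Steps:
$K{\left(U \right)} = \frac{41}{7}$ ($K{\left(U \right)} = 6 + \frac{1}{-3 - 4} = 6 + \frac{1}{-7} = 6 - \frac{1}{7} = \frac{41}{7}$)
$C{\left(o,T \right)} = \frac{41}{7} + o$ ($C{\left(o,T \right)} = o + \frac{41}{7} = \frac{41}{7} + o$)
$\frac{-3790 - 307}{-2655 + 12 \cdot 12 C{\left(5,6 \left(-2\right) \right)}} = \frac{-3790 - 307}{-2655 + 12 \cdot 12 \left(\frac{41}{7} + 5\right)} = - \frac{4097}{-2655 + 144 \cdot \frac{76}{7}} = - \frac{4097}{-2655 + \frac{10944}{7}} = - \frac{4097}{- \frac{7641}{7}} = \left(-4097\right) \left(- \frac{7}{7641}\right) = \frac{28679}{7641}$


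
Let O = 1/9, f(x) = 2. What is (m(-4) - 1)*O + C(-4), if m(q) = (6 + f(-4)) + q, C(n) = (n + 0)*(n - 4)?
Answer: 97/3 ≈ 32.333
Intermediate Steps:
C(n) = n*(-4 + n)
m(q) = 8 + q (m(q) = (6 + 2) + q = 8 + q)
O = ⅑ ≈ 0.11111
(m(-4) - 1)*O + C(-4) = ((8 - 4) - 1)*(⅑) - 4*(-4 - 4) = (4 - 1)*(⅑) - 4*(-8) = 3*(⅑) + 32 = ⅓ + 32 = 97/3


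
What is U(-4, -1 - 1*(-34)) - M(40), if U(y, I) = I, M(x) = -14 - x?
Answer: 87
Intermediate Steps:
U(-4, -1 - 1*(-34)) - M(40) = (-1 - 1*(-34)) - (-14 - 1*40) = (-1 + 34) - (-14 - 40) = 33 - 1*(-54) = 33 + 54 = 87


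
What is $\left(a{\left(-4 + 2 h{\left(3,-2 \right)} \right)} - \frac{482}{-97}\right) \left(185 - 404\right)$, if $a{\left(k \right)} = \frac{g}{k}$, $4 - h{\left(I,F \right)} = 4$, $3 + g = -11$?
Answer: $- \frac{359817}{194} \approx -1854.7$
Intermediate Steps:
$g = -14$ ($g = -3 - 11 = -14$)
$h{\left(I,F \right)} = 0$ ($h{\left(I,F \right)} = 4 - 4 = 0$)
$a{\left(k \right)} = - \frac{14}{k}$
$\left(a{\left(-4 + 2 h{\left(3,-2 \right)} \right)} - \frac{482}{-97}\right) \left(185 - 404\right) = \left(- \frac{14}{-4 + 2 \cdot 0} - \frac{482}{-97}\right) \left(185 - 404\right) = \left(- \frac{14}{-4 + 0} - - \frac{482}{97}\right) \left(-219\right) = \left(- \frac{14}{-4} + \frac{482}{97}\right) \left(-219\right) = \left(\left(-14\right) \left(- \frac{1}{4}\right) + \frac{482}{97}\right) \left(-219\right) = \left(\frac{7}{2} + \frac{482}{97}\right) \left(-219\right) = \frac{1643}{194} \left(-219\right) = - \frac{359817}{194}$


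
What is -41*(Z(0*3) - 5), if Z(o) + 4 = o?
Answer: 369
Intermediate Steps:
Z(o) = -4 + o
-41*(Z(0*3) - 5) = -41*((-4 + 0*3) - 5) = -41*((-4 + 0) - 5) = -41*(-4 - 5) = -41*(-9) = 369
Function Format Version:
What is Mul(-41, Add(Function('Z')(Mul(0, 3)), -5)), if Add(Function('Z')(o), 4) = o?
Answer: 369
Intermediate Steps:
Function('Z')(o) = Add(-4, o)
Mul(-41, Add(Function('Z')(Mul(0, 3)), -5)) = Mul(-41, Add(Add(-4, Mul(0, 3)), -5)) = Mul(-41, Add(Add(-4, 0), -5)) = Mul(-41, Add(-4, -5)) = Mul(-41, -9) = 369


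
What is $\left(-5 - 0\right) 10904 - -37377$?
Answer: $-17143$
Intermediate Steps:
$\left(-5 - 0\right) 10904 - -37377 = \left(-5 + 0\right) 10904 + 37377 = \left(-5\right) 10904 + 37377 = -54520 + 37377 = -17143$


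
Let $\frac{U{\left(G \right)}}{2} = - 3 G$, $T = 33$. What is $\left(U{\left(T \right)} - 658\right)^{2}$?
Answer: $732736$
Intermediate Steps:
$U{\left(G \right)} = - 6 G$ ($U{\left(G \right)} = 2 \left(- 3 G\right) = - 6 G$)
$\left(U{\left(T \right)} - 658\right)^{2} = \left(\left(-6\right) 33 - 658\right)^{2} = \left(-198 - 658\right)^{2} = \left(-856\right)^{2} = 732736$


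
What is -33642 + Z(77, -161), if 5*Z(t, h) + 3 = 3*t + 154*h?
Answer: -192776/5 ≈ -38555.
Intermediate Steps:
Z(t, h) = -⅗ + 3*t/5 + 154*h/5 (Z(t, h) = -⅗ + (3*t + 154*h)/5 = -⅗ + (3*t/5 + 154*h/5) = -⅗ + 3*t/5 + 154*h/5)
-33642 + Z(77, -161) = -33642 + (-⅗ + (⅗)*77 + (154/5)*(-161)) = -33642 + (-⅗ + 231/5 - 24794/5) = -33642 - 24566/5 = -192776/5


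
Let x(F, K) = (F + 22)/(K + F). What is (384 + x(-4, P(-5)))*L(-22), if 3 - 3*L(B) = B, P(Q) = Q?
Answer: 9550/3 ≈ 3183.3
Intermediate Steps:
x(F, K) = (22 + F)/(F + K)
L(B) = 1 - B/3
(384 + x(-4, P(-5)))*L(-22) = (384 + (22 - 4)/(-4 - 5))*(1 - 1/3*(-22)) = (384 + 18/(-9))*(1 + 22/3) = (384 - 1/9*18)*(25/3) = (384 - 2)*(25/3) = 382*(25/3) = 9550/3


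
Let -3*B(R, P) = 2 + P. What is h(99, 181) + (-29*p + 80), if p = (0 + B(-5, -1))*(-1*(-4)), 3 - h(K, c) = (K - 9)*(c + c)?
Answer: -97375/3 ≈ -32458.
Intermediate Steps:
h(K, c) = 3 - 2*c*(-9 + K) (h(K, c) = 3 - (K - 9)*(c + c) = 3 - (-9 + K)*2*c = 3 - 2*c*(-9 + K))
B(R, P) = -2/3 - P/3 (B(R, P) = -(2 + P)/3 = -2/3 - P/3)
p = -4/3 (p = (0 + (-2/3 - 1/3*(-1)))*(-1*(-4)) = (0 + (-2/3 + 1/3))*4 = (0 - 1/3)*4 = -1/3*4 = -4/3 ≈ -1.3333)
h(99, 181) + (-29*p + 80) = (3 + 18*181 - 2*99*181) + (-29*(-4/3) + 80) = (3 + 3258 - 35838) + (116/3 + 80) = -32577 + 356/3 = -97375/3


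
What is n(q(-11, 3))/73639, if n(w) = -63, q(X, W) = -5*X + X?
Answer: -63/73639 ≈ -0.00085553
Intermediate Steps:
q(X, W) = -4*X
n(q(-11, 3))/73639 = -63/73639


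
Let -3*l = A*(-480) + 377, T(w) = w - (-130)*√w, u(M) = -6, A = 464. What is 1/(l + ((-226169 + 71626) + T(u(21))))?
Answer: -90489/7278566627 - 585*I*√6/29114266508 ≈ -1.2432e-5 - 4.9218e-8*I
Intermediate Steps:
T(w) = w + 130*√w
l = 222343/3 (l = -(464*(-480) + 377)/3 = -(-222720 + 377)/3 = -⅓*(-222343) = 222343/3 ≈ 74114.)
1/(l + ((-226169 + 71626) + T(u(21)))) = 1/(222343/3 + ((-226169 + 71626) + (-6 + 130*√(-6)))) = 1/(222343/3 + (-154543 + (-6 + 130*(I*√6)))) = 1/(222343/3 + (-154543 + (-6 + 130*I*√6))) = 1/(222343/3 + (-154549 + 130*I*√6)) = 1/(-241304/3 + 130*I*√6)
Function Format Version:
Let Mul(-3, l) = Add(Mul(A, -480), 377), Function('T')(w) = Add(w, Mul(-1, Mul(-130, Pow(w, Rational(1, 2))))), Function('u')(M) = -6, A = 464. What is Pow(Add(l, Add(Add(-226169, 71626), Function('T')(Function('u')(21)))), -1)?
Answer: Add(Rational(-90489, 7278566627), Mul(Rational(-585, 29114266508), I, Pow(6, Rational(1, 2)))) ≈ Add(-1.2432e-5, Mul(-4.9218e-8, I))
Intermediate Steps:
Function('T')(w) = Add(w, Mul(130, Pow(w, Rational(1, 2))))
l = Rational(222343, 3) (l = Mul(Rational(-1, 3), Add(Mul(464, -480), 377)) = Mul(Rational(-1, 3), Add(-222720, 377)) = Mul(Rational(-1, 3), -222343) = Rational(222343, 3) ≈ 74114.)
Pow(Add(l, Add(Add(-226169, 71626), Function('T')(Function('u')(21)))), -1) = Pow(Add(Rational(222343, 3), Add(Add(-226169, 71626), Add(-6, Mul(130, Pow(-6, Rational(1, 2)))))), -1) = Pow(Add(Rational(222343, 3), Add(-154543, Add(-6, Mul(130, Mul(I, Pow(6, Rational(1, 2))))))), -1) = Pow(Add(Rational(222343, 3), Add(-154543, Add(-6, Mul(130, I, Pow(6, Rational(1, 2)))))), -1) = Pow(Add(Rational(222343, 3), Add(-154549, Mul(130, I, Pow(6, Rational(1, 2))))), -1) = Pow(Add(Rational(-241304, 3), Mul(130, I, Pow(6, Rational(1, 2)))), -1)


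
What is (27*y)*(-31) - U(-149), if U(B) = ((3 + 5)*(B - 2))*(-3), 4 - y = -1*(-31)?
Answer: 18975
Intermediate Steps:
y = -27 (y = 4 - (-1)*(-31) = 4 - 1*31 = 4 - 31 = -27)
U(B) = 48 - 24*B (U(B) = (8*(-2 + B))*(-3) = (-16 + 8*B)*(-3) = 48 - 24*B)
(27*y)*(-31) - U(-149) = (27*(-27))*(-31) - (48 - 24*(-149)) = -729*(-31) - (48 + 3576) = 22599 - 1*3624 = 22599 - 3624 = 18975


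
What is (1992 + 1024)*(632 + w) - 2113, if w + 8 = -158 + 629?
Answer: 3300407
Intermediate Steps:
w = 463 (w = -8 + (-158 + 629) = -8 + 471 = 463)
(1992 + 1024)*(632 + w) - 2113 = (1992 + 1024)*(632 + 463) - 2113 = 3016*1095 - 2113 = 3302520 - 2113 = 3300407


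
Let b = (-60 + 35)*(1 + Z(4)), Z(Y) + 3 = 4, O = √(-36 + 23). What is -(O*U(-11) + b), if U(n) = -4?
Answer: 50 + 4*I*√13 ≈ 50.0 + 14.422*I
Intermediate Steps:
O = I*√13 (O = √(-13) = I*√13 ≈ 3.6056*I)
Z(Y) = 1 (Z(Y) = -3 + 4 = 1)
b = -50 (b = (-60 + 35)*(1 + 1) = -25*2 = -50)
-(O*U(-11) + b) = -((I*√13)*(-4) - 50) = -(-4*I*√13 - 50) = -(-50 - 4*I*√13) = 50 + 4*I*√13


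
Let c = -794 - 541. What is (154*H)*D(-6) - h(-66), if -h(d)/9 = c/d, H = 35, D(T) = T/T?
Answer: 122585/22 ≈ 5572.0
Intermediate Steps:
D(T) = 1
c = -1335
h(d) = 12015/d (h(d) = -(-12015)/d = 12015/d)
(154*H)*D(-6) - h(-66) = (154*35)*1 - 12015/(-66) = 5390*1 - 12015*(-1)/66 = 5390 - 1*(-4005/22) = 5390 + 4005/22 = 122585/22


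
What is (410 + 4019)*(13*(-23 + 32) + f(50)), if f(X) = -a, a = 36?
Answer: 358749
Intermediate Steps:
f(X) = -36 (f(X) = -1*36 = -36)
(410 + 4019)*(13*(-23 + 32) + f(50)) = (410 + 4019)*(13*(-23 + 32) - 36) = 4429*(13*9 - 36) = 4429*(117 - 36) = 4429*81 = 358749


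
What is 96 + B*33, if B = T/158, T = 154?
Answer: 10125/79 ≈ 128.16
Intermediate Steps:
B = 77/79 (B = 154/158 = 154*(1/158) = 77/79 ≈ 0.97468)
96 + B*33 = 96 + (77/79)*33 = 96 + 2541/79 = 10125/79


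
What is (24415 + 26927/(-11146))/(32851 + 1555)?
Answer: 272102663/383489276 ≈ 0.70954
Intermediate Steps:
(24415 + 26927/(-11146))/(32851 + 1555) = (24415 + 26927*(-1/11146))/34406 = (24415 - 26927/11146)*(1/34406) = (272102663/11146)*(1/34406) = 272102663/383489276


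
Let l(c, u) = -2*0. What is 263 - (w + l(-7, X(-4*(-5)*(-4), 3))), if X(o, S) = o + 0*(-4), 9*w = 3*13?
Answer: 776/3 ≈ 258.67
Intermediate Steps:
w = 13/3 (w = (3*13)/9 = (1/9)*39 = 13/3 ≈ 4.3333)
X(o, S) = o (X(o, S) = o + 0 = o)
l(c, u) = 0
263 - (w + l(-7, X(-4*(-5)*(-4), 3))) = 263 - (13/3 + 0) = 263 - 1*13/3 = 263 - 13/3 = 776/3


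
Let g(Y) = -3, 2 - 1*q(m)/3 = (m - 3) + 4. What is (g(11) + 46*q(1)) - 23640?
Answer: -23643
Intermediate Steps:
q(m) = 3 - 3*m (q(m) = 6 - 3*((m - 3) + 4) = 6 - 3*((-3 + m) + 4) = 6 - 3*(1 + m) = 6 + (-3 - 3*m) = 3 - 3*m)
(g(11) + 46*q(1)) - 23640 = (-3 + 46*(3 - 3*1)) - 23640 = (-3 + 46*(3 - 3)) - 23640 = (-3 + 46*0) - 23640 = (-3 + 0) - 23640 = -3 - 23640 = -23643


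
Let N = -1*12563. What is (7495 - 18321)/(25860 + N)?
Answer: -10826/13297 ≈ -0.81417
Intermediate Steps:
N = -12563
(7495 - 18321)/(25860 + N) = (7495 - 18321)/(25860 - 12563) = -10826/13297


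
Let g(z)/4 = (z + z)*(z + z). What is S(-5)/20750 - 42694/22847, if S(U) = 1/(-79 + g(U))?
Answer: -284374037653/152178155250 ≈ -1.8687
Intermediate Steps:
g(z) = 16*z² (g(z) = 4*((z + z)*(z + z)) = 4*((2*z)*(2*z)) = 4*(4*z²) = 16*z²)
S(U) = 1/(-79 + 16*U²)
S(-5)/20750 - 42694/22847 = 1/(-79 + 16*(-5)²*20750) - 42694/22847 = (1/20750)/(-79 + 16*25) - 42694*1/22847 = (1/20750)/(-79 + 400) - 42694/22847 = (1/20750)/321 - 42694/22847 = (1/321)*(1/20750) - 42694/22847 = 1/6660750 - 42694/22847 = -284374037653/152178155250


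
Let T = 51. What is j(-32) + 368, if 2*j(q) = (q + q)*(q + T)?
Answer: -240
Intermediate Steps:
j(q) = q*(51 + q) (j(q) = ((q + q)*(q + 51))/2 = ((2*q)*(51 + q))/2 = (2*q*(51 + q))/2 = q*(51 + q))
j(-32) + 368 = -32*(51 - 32) + 368 = -32*19 + 368 = -608 + 368 = -240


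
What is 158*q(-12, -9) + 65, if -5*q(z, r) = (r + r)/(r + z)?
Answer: 1327/35 ≈ 37.914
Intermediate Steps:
q(z, r) = -2*r/(5*(r + z)) (q(z, r) = -(r + r)/(5*(r + z)) = -2*r/(5*(r + z)))
158*q(-12, -9) + 65 = 158*(-2*(-9)/(5*(-9) + 5*(-12))) + 65 = 158*(-2*(-9)/(-45 - 60)) + 65 = 158*(-2*(-9)/(-105)) + 65 = 158*(-2*(-9)*(-1/105)) + 65 = 158*(-6/35) + 65 = -948/35 + 65 = 1327/35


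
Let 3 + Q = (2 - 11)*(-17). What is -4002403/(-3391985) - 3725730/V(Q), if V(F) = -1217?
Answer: 12642491198501/4128045745 ≈ 3062.6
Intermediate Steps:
Q = 150 (Q = -3 + (2 - 11)*(-17) = -3 - 9*(-17) = -3 + 153 = 150)
-4002403/(-3391985) - 3725730/V(Q) = -4002403/(-3391985) - 3725730/(-1217) = -4002403*(-1/3391985) - 3725730*(-1/1217) = 4002403/3391985 + 3725730/1217 = 12642491198501/4128045745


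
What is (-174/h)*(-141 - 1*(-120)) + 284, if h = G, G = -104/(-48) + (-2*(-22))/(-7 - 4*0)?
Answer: -104336/173 ≈ -603.10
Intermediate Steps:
G = -173/42 (G = -104*(-1/48) + 44/(-7 + 0) = 13/6 + 44/(-7) = 13/6 + 44*(-1/7) = 13/6 - 44/7 = -173/42 ≈ -4.1190)
h = -173/42 ≈ -4.1190
(-174/h)*(-141 - 1*(-120)) + 284 = (-174/(-173/42))*(-141 - 1*(-120)) + 284 = (-174*(-42/173))*(-141 + 120) + 284 = (7308/173)*(-21) + 284 = -153468/173 + 284 = -104336/173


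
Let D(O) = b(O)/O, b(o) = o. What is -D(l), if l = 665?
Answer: -1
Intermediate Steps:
D(O) = 1 (D(O) = O/O = 1)
-D(l) = -1*1 = -1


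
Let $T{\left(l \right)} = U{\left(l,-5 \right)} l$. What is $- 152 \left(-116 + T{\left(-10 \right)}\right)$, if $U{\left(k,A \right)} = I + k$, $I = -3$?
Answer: $-2128$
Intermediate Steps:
$U{\left(k,A \right)} = -3 + k$
$T{\left(l \right)} = l \left(-3 + l\right)$ ($T{\left(l \right)} = \left(-3 + l\right) l = l \left(-3 + l\right)$)
$- 152 \left(-116 + T{\left(-10 \right)}\right) = - 152 \left(-116 - 10 \left(-3 - 10\right)\right) = - 152 \left(-116 - -130\right) = - 152 \left(-116 + 130\right) = \left(-152\right) 14 = -2128$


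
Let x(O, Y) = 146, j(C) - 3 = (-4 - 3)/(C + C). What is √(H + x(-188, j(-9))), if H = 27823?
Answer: √27969 ≈ 167.24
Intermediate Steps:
j(C) = 3 - 7/(2*C) (j(C) = 3 + (-4 - 3)/(C + C) = 3 - 7*1/(2*C) = 3 - 7/(2*C))
√(H + x(-188, j(-9))) = √(27823 + 146) = √27969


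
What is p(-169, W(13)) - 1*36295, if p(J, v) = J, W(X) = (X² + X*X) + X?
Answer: -36464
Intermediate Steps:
W(X) = X + 2*X² (W(X) = (X² + X²) + X = 2*X² + X = X + 2*X²)
p(-169, W(13)) - 1*36295 = -169 - 1*36295 = -169 - 36295 = -36464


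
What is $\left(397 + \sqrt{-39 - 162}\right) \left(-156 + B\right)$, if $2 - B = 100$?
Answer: $-100838 - 254 i \sqrt{201} \approx -1.0084 \cdot 10^{5} - 3601.1 i$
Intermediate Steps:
$B = -98$ ($B = 2 - 100 = -98$)
$\left(397 + \sqrt{-39 - 162}\right) \left(-156 + B\right) = \left(397 + \sqrt{-39 - 162}\right) \left(-156 - 98\right) = \left(397 + \sqrt{-201}\right) \left(-254\right) = \left(397 + i \sqrt{201}\right) \left(-254\right) = -100838 - 254 i \sqrt{201}$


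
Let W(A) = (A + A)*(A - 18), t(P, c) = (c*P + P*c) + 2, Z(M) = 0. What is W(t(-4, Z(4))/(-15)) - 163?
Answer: -35587/225 ≈ -158.16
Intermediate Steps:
t(P, c) = 2 + 2*P*c (t(P, c) = (P*c + P*c) + 2 = 2*P*c + 2 = 2 + 2*P*c)
W(A) = 2*A*(-18 + A) (W(A) = (2*A)*(-18 + A) = 2*A*(-18 + A))
W(t(-4, Z(4))/(-15)) - 163 = 2*((2 + 2*(-4)*0)/(-15))*(-18 + (2 + 2*(-4)*0)/(-15)) - 163 = 2*((2 + 0)*(-1/15))*(-18 + (2 + 0)*(-1/15)) - 163 = 2*(2*(-1/15))*(-18 + 2*(-1/15)) - 163 = 2*(-2/15)*(-18 - 2/15) - 163 = 2*(-2/15)*(-272/15) - 163 = 1088/225 - 163 = -35587/225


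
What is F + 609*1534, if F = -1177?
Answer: 933029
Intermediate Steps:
F + 609*1534 = -1177 + 609*1534 = -1177 + 934206 = 933029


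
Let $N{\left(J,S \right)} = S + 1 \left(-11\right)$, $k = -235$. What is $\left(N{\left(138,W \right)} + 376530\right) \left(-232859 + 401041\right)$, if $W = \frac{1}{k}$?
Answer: $\frac{14881073669448}{235} \approx 6.3324 \cdot 10^{10}$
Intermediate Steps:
$W = - \frac{1}{235}$ ($W = \frac{1}{-235} = - \frac{1}{235} \approx -0.0042553$)
$N{\left(J,S \right)} = -11 + S$ ($N{\left(J,S \right)} = S - 11 = -11 + S$)
$\left(N{\left(138,W \right)} + 376530\right) \left(-232859 + 401041\right) = \left(\left(-11 - \frac{1}{235}\right) + 376530\right) \left(-232859 + 401041\right) = \left(- \frac{2586}{235} + 376530\right) 168182 = \frac{88481964}{235} \cdot 168182 = \frac{14881073669448}{235}$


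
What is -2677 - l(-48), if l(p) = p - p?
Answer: -2677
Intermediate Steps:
l(p) = 0
-2677 - l(-48) = -2677 - 1*0 = -2677 + 0 = -2677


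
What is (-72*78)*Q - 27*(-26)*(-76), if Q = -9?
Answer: -2808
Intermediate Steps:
(-72*78)*Q - 27*(-26)*(-76) = -72*78*(-9) - 27*(-26)*(-76) = -5616*(-9) - (-702)*(-76) = 50544 - 1*53352 = 50544 - 53352 = -2808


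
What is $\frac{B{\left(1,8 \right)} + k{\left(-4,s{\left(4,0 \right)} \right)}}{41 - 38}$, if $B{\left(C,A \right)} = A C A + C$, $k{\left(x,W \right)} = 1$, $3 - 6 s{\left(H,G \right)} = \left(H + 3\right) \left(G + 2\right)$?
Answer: $22$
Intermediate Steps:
$s{\left(H,G \right)} = \frac{1}{2} - \frac{\left(2 + G\right) \left(3 + H\right)}{6}$ ($s{\left(H,G \right)} = \frac{1}{2} - \frac{\left(H + 3\right) \left(G + 2\right)}{6} = \frac{1}{2} - \frac{\left(3 + H\right) \left(2 + G\right)}{6} = \frac{1}{2} - \frac{\left(2 + G\right) \left(3 + H\right)}{6}$)
$B{\left(C,A \right)} = C + C A^{2}$ ($B{\left(C,A \right)} = C A^{2} + C = C + C A^{2}$)
$\frac{B{\left(1,8 \right)} + k{\left(-4,s{\left(4,0 \right)} \right)}}{41 - 38} = \frac{1 \left(1 + 8^{2}\right) + 1}{41 - 38} = \frac{1 \left(1 + 64\right) + 1}{3} = \frac{1 \cdot 65 + 1}{3} = \frac{65 + 1}{3} = \frac{1}{3} \cdot 66 = 22$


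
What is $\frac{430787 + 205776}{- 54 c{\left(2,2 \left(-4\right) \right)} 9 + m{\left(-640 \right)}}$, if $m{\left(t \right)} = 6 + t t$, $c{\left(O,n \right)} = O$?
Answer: $\frac{636563}{408634} \approx 1.5578$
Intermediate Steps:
$m{\left(t \right)} = 6 + t^{2}$
$\frac{430787 + 205776}{- 54 c{\left(2,2 \left(-4\right) \right)} 9 + m{\left(-640 \right)}} = \frac{430787 + 205776}{\left(-54\right) 2 \cdot 9 + \left(6 + \left(-640\right)^{2}\right)} = \frac{636563}{\left(-108\right) 9 + \left(6 + 409600\right)} = \frac{636563}{-972 + 409606} = \frac{636563}{408634}$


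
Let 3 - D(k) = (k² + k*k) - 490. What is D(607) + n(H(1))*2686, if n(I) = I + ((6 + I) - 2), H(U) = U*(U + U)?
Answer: -714917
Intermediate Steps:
H(U) = 2*U² (H(U) = U*(2*U) = 2*U²)
n(I) = 4 + 2*I (n(I) = I + (4 + I) = 4 + 2*I)
D(k) = 493 - 2*k² (D(k) = 3 - ((k² + k*k) - 490) = 3 - ((k² + k²) - 490) = 3 - (2*k² - 490) = 3 - (-490 + 2*k²) = 3 + (490 - 2*k²) = 493 - 2*k²)
D(607) + n(H(1))*2686 = (493 - 2*607²) + (4 + 2*(2*1²))*2686 = (493 - 2*368449) + (4 + 2*(2*1))*2686 = (493 - 736898) + (4 + 2*2)*2686 = -736405 + (4 + 4)*2686 = -736405 + 8*2686 = -736405 + 21488 = -714917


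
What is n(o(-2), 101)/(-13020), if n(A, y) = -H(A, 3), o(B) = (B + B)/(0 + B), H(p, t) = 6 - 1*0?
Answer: 1/2170 ≈ 0.00046083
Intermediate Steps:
H(p, t) = 6 (H(p, t) = 6 + 0 = 6)
o(B) = 2 (o(B) = (2*B)/B = 2)
n(A, y) = -6 (n(A, y) = -1*6 = -6)
n(o(-2), 101)/(-13020) = -6/(-13020) = -6*(-1/13020) = 1/2170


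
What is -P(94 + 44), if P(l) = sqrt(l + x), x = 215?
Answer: -sqrt(353) ≈ -18.788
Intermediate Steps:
P(l) = sqrt(215 + l) (P(l) = sqrt(l + 215) = sqrt(215 + l))
-P(94 + 44) = -sqrt(215 + (94 + 44)) = -sqrt(215 + 138) = -sqrt(353)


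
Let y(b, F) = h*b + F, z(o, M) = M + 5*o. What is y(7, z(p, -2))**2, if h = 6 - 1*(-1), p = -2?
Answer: 1369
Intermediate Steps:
h = 7 (h = 6 + 1 = 7)
y(b, F) = F + 7*b (y(b, F) = 7*b + F = F + 7*b)
y(7, z(p, -2))**2 = ((-2 + 5*(-2)) + 7*7)**2 = ((-2 - 10) + 49)**2 = (-12 + 49)**2 = 37**2 = 1369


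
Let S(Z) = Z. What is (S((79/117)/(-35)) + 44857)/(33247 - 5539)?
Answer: 45922334/28366065 ≈ 1.6189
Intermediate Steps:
(S((79/117)/(-35)) + 44857)/(33247 - 5539) = ((79/117)/(-35) + 44857)/(33247 - 5539) = ((79*(1/117))*(-1/35) + 44857)/27708 = ((79/117)*(-1/35) + 44857)*(1/27708) = (-79/4095 + 44857)*(1/27708) = (183689336/4095)*(1/27708) = 45922334/28366065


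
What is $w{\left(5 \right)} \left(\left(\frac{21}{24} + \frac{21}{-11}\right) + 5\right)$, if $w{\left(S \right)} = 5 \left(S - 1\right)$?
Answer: $\frac{1745}{22} \approx 79.318$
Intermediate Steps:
$w{\left(S \right)} = -5 + 5 S$ ($w{\left(S \right)} = 5 \left(-1 + S\right) = -5 + 5 S$)
$w{\left(5 \right)} \left(\left(\frac{21}{24} + \frac{21}{-11}\right) + 5\right) = \left(-5 + 5 \cdot 5\right) \left(\left(\frac{21}{24} + \frac{21}{-11}\right) + 5\right) = \left(-5 + 25\right) \left(\left(21 \cdot \frac{1}{24} + 21 \left(- \frac{1}{11}\right)\right) + 5\right) = 20 \left(\left(\frac{7}{8} - \frac{21}{11}\right) + 5\right) = 20 \left(- \frac{91}{88} + 5\right) = 20 \cdot \frac{349}{88} = \frac{1745}{22}$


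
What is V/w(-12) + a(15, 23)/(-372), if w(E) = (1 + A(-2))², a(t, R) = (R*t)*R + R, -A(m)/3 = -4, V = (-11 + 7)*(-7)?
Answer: -667243/31434 ≈ -21.227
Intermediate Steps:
V = 28 (V = -4*(-7) = 28)
A(m) = 12 (A(m) = -3*(-4) = 12)
a(t, R) = R + t*R² (a(t, R) = t*R² + R = R + t*R²)
w(E) = 169 (w(E) = (1 + 12)² = 13² = 169)
V/w(-12) + a(15, 23)/(-372) = 28/169 + (23*(1 + 23*15))/(-372) = 28*(1/169) + (23*(1 + 345))*(-1/372) = 28/169 + (23*346)*(-1/372) = 28/169 + 7958*(-1/372) = 28/169 - 3979/186 = -667243/31434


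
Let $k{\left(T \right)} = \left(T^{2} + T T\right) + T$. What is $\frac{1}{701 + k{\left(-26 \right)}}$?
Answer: $\frac{1}{2027} \approx 0.00049334$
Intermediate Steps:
$k{\left(T \right)} = T + 2 T^{2}$ ($k{\left(T \right)} = \left(T^{2} + T^{2}\right) + T = 2 T^{2} + T = T + 2 T^{2}$)
$\frac{1}{701 + k{\left(-26 \right)}} = \frac{1}{701 - 26 \left(1 + 2 \left(-26\right)\right)} = \frac{1}{701 - 26 \left(1 - 52\right)} = \frac{1}{701 - -1326} = \frac{1}{701 + 1326} = \frac{1}{2027}$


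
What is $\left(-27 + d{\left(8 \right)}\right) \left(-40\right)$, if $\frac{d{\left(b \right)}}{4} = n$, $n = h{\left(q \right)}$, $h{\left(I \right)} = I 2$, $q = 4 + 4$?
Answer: $-1480$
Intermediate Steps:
$q = 8$
$h{\left(I \right)} = 2 I$
$n = 16$ ($n = 2 \cdot 8 = 16$)
$d{\left(b \right)} = 64$ ($d{\left(b \right)} = 4 \cdot 16 = 64$)
$\left(-27 + d{\left(8 \right)}\right) \left(-40\right) = \left(-27 + 64\right) \left(-40\right) = 37 \left(-40\right) = -1480$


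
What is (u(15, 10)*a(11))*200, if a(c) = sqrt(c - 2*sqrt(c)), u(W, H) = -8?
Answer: -1600*sqrt(11 - 2*sqrt(11)) ≈ -3343.5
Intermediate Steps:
(u(15, 10)*a(11))*200 = -8*sqrt(11 - 2*sqrt(11))*200 = -1600*sqrt(11 - 2*sqrt(11))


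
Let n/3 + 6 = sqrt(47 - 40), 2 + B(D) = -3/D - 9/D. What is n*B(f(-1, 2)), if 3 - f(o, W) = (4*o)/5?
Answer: 1764/19 - 294*sqrt(7)/19 ≈ 51.903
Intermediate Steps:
f(o, W) = 3 - 4*o/5
B(D) = -2 - 12/D (B(D) = -2 + (-3/D - 9/D) = -2 - 12/D)
n = -18 + 3*sqrt(7) (n = -18 + 3*sqrt(47 - 40) = -18 + 3*sqrt(7) ≈ -10.063)
n*B(f(-1, 2)) = (-18 + 3*sqrt(7))*(-2 - 12/(3 - 4/5*(-1))) = (-18 + 3*sqrt(7))*(-2 - 12/(3 + 4/5)) = (-18 + 3*sqrt(7))*(-2 - 12/19/5) = (-18 + 3*sqrt(7))*(-2 - 12*5/19) = (-18 + 3*sqrt(7))*(-2 - 60/19) = (-18 + 3*sqrt(7))*(-98/19) = 1764/19 - 294*sqrt(7)/19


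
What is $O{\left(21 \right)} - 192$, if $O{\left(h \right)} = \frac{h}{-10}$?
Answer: $- \frac{1941}{10} \approx -194.1$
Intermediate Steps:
$O{\left(h \right)} = - \frac{h}{10}$ ($O{\left(h \right)} = h \left(- \frac{1}{10}\right) = - \frac{h}{10}$)
$O{\left(21 \right)} - 192 = \left(- \frac{1}{10}\right) 21 - 192 = - \frac{21}{10} - 192 = - \frac{1941}{10}$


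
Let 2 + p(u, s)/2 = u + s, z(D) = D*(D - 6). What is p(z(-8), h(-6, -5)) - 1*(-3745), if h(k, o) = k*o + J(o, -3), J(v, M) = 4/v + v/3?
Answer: 60301/15 ≈ 4020.1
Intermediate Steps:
J(v, M) = 4/v + v/3 (J(v, M) = 4/v + v*(⅓) = 4/v + v/3)
z(D) = D*(-6 + D)
h(k, o) = 4/o + o/3 + k*o (h(k, o) = k*o + (4/o + o/3) = 4/o + o/3 + k*o)
p(u, s) = -4 + 2*s + 2*u (p(u, s) = -4 + 2*(u + s) = -4 + 2*(s + u) = -4 + (2*s + 2*u) = -4 + 2*s + 2*u)
p(z(-8), h(-6, -5)) - 1*(-3745) = (-4 + 2*(4/(-5) + (⅓)*(-5) - 6*(-5)) + 2*(-8*(-6 - 8))) - 1*(-3745) = (-4 + 2*(4*(-⅕) - 5/3 + 30) + 2*(-8*(-14))) + 3745 = (-4 + 2*(-⅘ - 5/3 + 30) + 2*112) + 3745 = (-4 + 2*(413/15) + 224) + 3745 = (-4 + 826/15 + 224) + 3745 = 4126/15 + 3745 = 60301/15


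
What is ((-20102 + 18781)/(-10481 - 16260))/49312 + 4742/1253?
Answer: 6253050349677/1652271196576 ≈ 3.7845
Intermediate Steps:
((-20102 + 18781)/(-10481 - 16260))/49312 + 4742/1253 = -1321/(-26741)*(1/49312) + 4742*(1/1253) = -1321*(-1/26741)*(1/49312) + 4742/1253 = (1321/26741)*(1/49312) + 4742/1253 = 1321/1318652192 + 4742/1253 = 6253050349677/1652271196576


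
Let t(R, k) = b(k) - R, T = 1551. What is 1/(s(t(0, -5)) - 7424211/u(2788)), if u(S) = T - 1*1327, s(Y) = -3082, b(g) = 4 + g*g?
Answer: -224/8114579 ≈ -2.7605e-5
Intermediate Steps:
b(g) = 4 + g**2
t(R, k) = 4 + k**2 - R (t(R, k) = (4 + k**2) - R = 4 + k**2 - R)
u(S) = 224 (u(S) = 1551 - 1*1327 = 1551 - 1327 = 224)
1/(s(t(0, -5)) - 7424211/u(2788)) = 1/(-3082 - 7424211/224) = 1/(-8114579/224) = -224/8114579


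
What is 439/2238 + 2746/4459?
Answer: 8103049/9979242 ≈ 0.81199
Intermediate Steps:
439/2238 + 2746/4459 = 8103049/9979242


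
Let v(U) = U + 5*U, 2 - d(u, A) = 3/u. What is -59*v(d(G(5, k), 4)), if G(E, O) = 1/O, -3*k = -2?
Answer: 0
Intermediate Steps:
k = ⅔ (k = -⅓*(-2) = ⅔ ≈ 0.66667)
d(u, A) = 2 - 3/u
v(U) = 6*U
-59*v(d(G(5, k), 4)) = -354*(2 - 3/(1/(⅔))) = -354*(2 - 3/3/2) = -354*(2 - 3*⅔) = -354*(2 - 2) = -354*0 = -59*0 = 0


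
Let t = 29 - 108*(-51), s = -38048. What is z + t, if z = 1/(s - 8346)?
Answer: 256883577/46394 ≈ 5537.0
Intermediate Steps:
z = -1/46394 (z = 1/(-38048 - 8346) = 1/(-46394) = -1/46394 ≈ -2.1555e-5)
t = 5537 (t = 29 + 5508 = 5537)
z + t = -1/46394 + 5537 = 256883577/46394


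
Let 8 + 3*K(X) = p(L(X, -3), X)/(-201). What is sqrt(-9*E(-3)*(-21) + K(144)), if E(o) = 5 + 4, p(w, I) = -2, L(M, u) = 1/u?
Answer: sqrt(68614499)/201 ≈ 41.211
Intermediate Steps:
E(o) = 9
K(X) = -1606/603 (K(X) = -8/3 + (-2/(-201))/3 = -8/3 + (-2*(-1/201))/3 = -8/3 + (1/3)*(2/201) = -8/3 + 2/603 = -1606/603)
sqrt(-9*E(-3)*(-21) + K(144)) = sqrt(-9*9*(-21) - 1606/603) = sqrt(-81*(-21) - 1606/603) = sqrt(1701 - 1606/603) = sqrt(1024097/603) = sqrt(68614499)/201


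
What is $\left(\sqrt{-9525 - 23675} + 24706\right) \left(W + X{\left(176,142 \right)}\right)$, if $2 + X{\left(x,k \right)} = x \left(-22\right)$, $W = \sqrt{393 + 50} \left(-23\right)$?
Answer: $- 2 \left(3874 + 23 \sqrt{443}\right) \left(12353 + 10 i \sqrt{83}\right) \approx -1.0767 \cdot 10^{8} - 7.9408 \cdot 10^{5} i$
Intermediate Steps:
$W = - 23 \sqrt{443}$ ($W = \sqrt{443} \left(-23\right) = - 23 \sqrt{443} \approx -484.09$)
$X{\left(x,k \right)} = -2 - 22 x$ ($X{\left(x,k \right)} = -2 + x \left(-22\right) = -2 - 22 x$)
$\left(\sqrt{-9525 - 23675} + 24706\right) \left(W + X{\left(176,142 \right)}\right) = \left(\sqrt{-9525 - 23675} + 24706\right) \left(- 23 \sqrt{443} - 3874\right) = \left(\sqrt{-33200} + 24706\right) \left(- 23 \sqrt{443} - 3874\right) = \left(20 i \sqrt{83} + 24706\right) \left(- 23 \sqrt{443} - 3874\right) = \left(24706 + 20 i \sqrt{83}\right) \left(-3874 - 23 \sqrt{443}\right) = \left(-3874 - 23 \sqrt{443}\right) \left(24706 + 20 i \sqrt{83}\right)$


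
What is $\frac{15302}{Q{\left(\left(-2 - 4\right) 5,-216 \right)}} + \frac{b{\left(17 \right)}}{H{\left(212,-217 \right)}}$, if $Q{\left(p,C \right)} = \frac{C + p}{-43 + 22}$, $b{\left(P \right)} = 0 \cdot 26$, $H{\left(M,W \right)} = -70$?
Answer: $\frac{53557}{41} \approx 1306.3$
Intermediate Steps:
$b{\left(P \right)} = 0$
$Q{\left(p,C \right)} = - \frac{C}{21} - \frac{p}{21}$ ($Q{\left(p,C \right)} = \frac{C + p}{-21} = \left(C + p\right) \left(- \frac{1}{21}\right) = - \frac{C}{21} - \frac{p}{21}$)
$\frac{15302}{Q{\left(\left(-2 - 4\right) 5,-216 \right)}} + \frac{b{\left(17 \right)}}{H{\left(212,-217 \right)}} = \frac{15302}{\left(- \frac{1}{21}\right) \left(-216\right) - \frac{\left(-2 - 4\right) 5}{21}} + \frac{0}{-70} = \frac{15302}{\frac{72}{7} - \frac{\left(-6\right) 5}{21}} + 0 \left(- \frac{1}{70}\right) = \frac{15302}{\frac{72}{7} - - \frac{10}{7}} + 0 = \frac{15302}{\frac{72}{7} + \frac{10}{7}} + 0 = \frac{15302}{\frac{82}{7}} + 0 = 15302 \cdot \frac{7}{82} + 0 = \frac{53557}{41} + 0 = \frac{53557}{41}$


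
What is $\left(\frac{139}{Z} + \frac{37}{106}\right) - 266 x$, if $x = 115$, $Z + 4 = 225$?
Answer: $- \frac{716578429}{23426} \approx -30589.0$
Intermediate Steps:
$Z = 221$ ($Z = -4 + 225 = 221$)
$\left(\frac{139}{Z} + \frac{37}{106}\right) - 266 x = \left(\frac{139}{221} + \frac{37}{106}\right) - 30590 = \frac{22911}{23426} - 30590 = - \frac{716578429}{23426}$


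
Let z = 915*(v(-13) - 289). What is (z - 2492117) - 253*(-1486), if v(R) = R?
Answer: -2392489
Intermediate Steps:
z = -276330 (z = 915*(-13 - 289) = 915*(-302) = -276330)
(z - 2492117) - 253*(-1486) = (-276330 - 2492117) - 253*(-1486) = -2768447 + 375958 = -2392489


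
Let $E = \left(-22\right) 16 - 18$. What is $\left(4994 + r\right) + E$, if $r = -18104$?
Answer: $-13480$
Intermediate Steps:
$E = -370$ ($E = -352 - 18 = -370$)
$\left(4994 + r\right) + E = \left(4994 - 18104\right) - 370 = -13110 - 370 = -13480$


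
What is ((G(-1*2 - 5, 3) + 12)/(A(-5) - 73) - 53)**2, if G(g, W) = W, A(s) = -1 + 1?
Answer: 15085456/5329 ≈ 2830.8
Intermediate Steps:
A(s) = 0
((G(-1*2 - 5, 3) + 12)/(A(-5) - 73) - 53)**2 = ((3 + 12)/(0 - 73) - 53)**2 = (15/(-73) - 53)**2 = (15*(-1/73) - 53)**2 = (-15/73 - 53)**2 = (-3884/73)**2 = 15085456/5329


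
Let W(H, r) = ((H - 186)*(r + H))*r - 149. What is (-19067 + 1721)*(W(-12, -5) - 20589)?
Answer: 651654528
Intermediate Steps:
W(H, r) = -149 + r*(-186 + H)*(H + r) (W(H, r) = ((-186 + H)*(H + r))*r - 149 = r*(-186 + H)*(H + r) - 149 = -149 + r*(-186 + H)*(H + r))
(-19067 + 1721)*(W(-12, -5) - 20589) = (-19067 + 1721)*((-149 - 186*(-5)² - 12*(-5)² - 5*(-12)² - 186*(-12)*(-5)) - 20589) = -17346*((-149 - 186*25 - 12*25 - 5*144 - 11160) - 20589) = -17346*((-149 - 4650 - 300 - 720 - 11160) - 20589) = -17346*(-16979 - 20589) = -17346*(-37568) = 651654528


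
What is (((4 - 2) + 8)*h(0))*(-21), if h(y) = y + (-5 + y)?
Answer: 1050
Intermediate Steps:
h(y) = -5 + 2*y
(((4 - 2) + 8)*h(0))*(-21) = (((4 - 2) + 8)*(-5 + 2*0))*(-21) = ((2 + 8)*(-5 + 0))*(-21) = (10*(-5))*(-21) = -50*(-21) = 1050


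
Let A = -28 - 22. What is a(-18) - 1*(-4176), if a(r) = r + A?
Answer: 4108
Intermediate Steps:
A = -50
a(r) = -50 + r (a(r) = r - 50 = -50 + r)
a(-18) - 1*(-4176) = (-50 - 18) - 1*(-4176) = -68 + 4176 = 4108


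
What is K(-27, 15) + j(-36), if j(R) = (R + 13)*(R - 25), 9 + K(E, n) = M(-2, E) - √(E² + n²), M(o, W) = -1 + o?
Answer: 1391 - 3*√106 ≈ 1360.1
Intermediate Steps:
K(E, n) = -12 - √(E² + n²) (K(E, n) = -9 + ((-1 - 2) - √(E² + n²)) = -9 + (-3 - √(E² + n²)) = -12 - √(E² + n²))
j(R) = (-25 + R)*(13 + R) (j(R) = (13 + R)*(-25 + R) = (-25 + R)*(13 + R))
K(-27, 15) + j(-36) = (-12 - √((-27)² + 15²)) + (-325 + (-36)² - 12*(-36)) = (-12 - √(729 + 225)) + (-325 + 1296 + 432) = (-12 - √954) + 1403 = (-12 - 3*√106) + 1403 = 1391 - 3*√106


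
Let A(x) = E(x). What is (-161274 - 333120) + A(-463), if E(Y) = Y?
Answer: -494857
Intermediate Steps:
A(x) = x
(-161274 - 333120) + A(-463) = (-161274 - 333120) - 463 = -494394 - 463 = -494857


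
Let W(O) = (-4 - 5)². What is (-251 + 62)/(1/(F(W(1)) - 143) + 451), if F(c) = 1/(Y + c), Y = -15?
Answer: -254799/608003 ≈ -0.41908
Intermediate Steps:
W(O) = 81 (W(O) = (-9)² = 81)
F(c) = 1/(-15 + c)
(-251 + 62)/(1/(F(W(1)) - 143) + 451) = (-251 + 62)/(1/(1/(-15 + 81) - 143) + 451) = -189/(1/(1/66 - 143) + 451) = -189/(1/(-9437/66) + 451) = -189/(-66/9437 + 451) = -189/4256021/9437 = -189*9437/4256021 = -254799/608003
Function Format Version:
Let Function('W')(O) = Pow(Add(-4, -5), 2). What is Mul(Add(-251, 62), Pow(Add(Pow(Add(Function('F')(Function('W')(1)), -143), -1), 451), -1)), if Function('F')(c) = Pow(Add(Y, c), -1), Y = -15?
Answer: Rational(-254799, 608003) ≈ -0.41908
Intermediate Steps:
Function('W')(O) = 81 (Function('W')(O) = Pow(-9, 2) = 81)
Function('F')(c) = Pow(Add(-15, c), -1)
Mul(Add(-251, 62), Pow(Add(Pow(Add(Function('F')(Function('W')(1)), -143), -1), 451), -1)) = Mul(Add(-251, 62), Pow(Add(Pow(Add(Pow(Add(-15, 81), -1), -143), -1), 451), -1)) = Mul(-189, Pow(Add(Pow(Add(Pow(66, -1), -143), -1), 451), -1)) = Mul(-189, Pow(Add(Pow(Add(Rational(1, 66), -143), -1), 451), -1)) = Mul(-189, Pow(Add(Pow(Rational(-9437, 66), -1), 451), -1)) = Mul(-189, Pow(Add(Rational(-66, 9437), 451), -1)) = Mul(-189, Pow(Rational(4256021, 9437), -1)) = Mul(-189, Rational(9437, 4256021)) = Rational(-254799, 608003)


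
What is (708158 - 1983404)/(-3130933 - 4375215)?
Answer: 637623/3753074 ≈ 0.16989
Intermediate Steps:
(708158 - 1983404)/(-3130933 - 4375215) = -1275246/(-7506148) = -1275246*(-1/7506148) = 637623/3753074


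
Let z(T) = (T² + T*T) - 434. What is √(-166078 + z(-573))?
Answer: √490146 ≈ 700.10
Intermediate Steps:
z(T) = -434 + 2*T² (z(T) = (T² + T²) - 434 = 2*T² - 434 = -434 + 2*T²)
√(-166078 + z(-573)) = √(-166078 + (-434 + 2*(-573)²)) = √(-166078 + (-434 + 2*328329)) = √(-166078 + (-434 + 656658)) = √(-166078 + 656224) = √490146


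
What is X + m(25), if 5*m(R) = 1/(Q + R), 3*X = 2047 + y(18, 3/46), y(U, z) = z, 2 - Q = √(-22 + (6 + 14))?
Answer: 344176801/504390 + I*√2/3655 ≈ 682.36 + 0.00038693*I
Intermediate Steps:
Q = 2 - I*√2 (Q = 2 - √(-22 + (6 + 14)) = 2 - √(-22 + 20) = 2 - √(-2) = 2 - I*√2 ≈ 2.0 - 1.4142*I)
X = 94165/138 (X = (2047 + 3/46)/3 = (⅓)*(94165/46) = 94165/138 ≈ 682.36)
m(R) = 1/(5*(2 + R - I*√2)) (m(R) = 1/(5*((2 - I*√2) + R)) = 1/(5*(2 + R - I*√2)))
X + m(25) = 94165/138 + 1/(5*(2 + 25 - I*√2)) = 94165/138 + 1/(5*(27 - I*√2))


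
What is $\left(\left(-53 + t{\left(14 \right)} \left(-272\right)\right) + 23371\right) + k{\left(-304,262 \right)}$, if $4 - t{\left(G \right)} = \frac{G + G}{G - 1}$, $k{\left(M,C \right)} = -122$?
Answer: $\frac{295020}{13} \approx 22694.0$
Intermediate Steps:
$t{\left(G \right)} = 4 - \frac{2 G}{-1 + G}$ ($t{\left(G \right)} = 4 - \frac{G + G}{G - 1} = 4 - \frac{2 G}{-1 + G}$)
$\left(\left(-53 + t{\left(14 \right)} \left(-272\right)\right) + 23371\right) + k{\left(-304,262 \right)} = \left(\left(-53 + \frac{2 \left(-2 + 14\right)}{-1 + 14} \left(-272\right)\right) + 23371\right) - 122 = \left(\left(-53 + 2 \cdot \frac{1}{13} \cdot 12 \left(-272\right)\right) + 23371\right) - 122 = \left(\left(-53 + \frac{24}{13} \left(-272\right)\right) + 23371\right) - 122 = \left(\left(-53 - \frac{6528}{13}\right) + 23371\right) - 122 = \left(- \frac{7217}{13} + 23371\right) - 122 = \frac{296606}{13} - 122 = \frac{295020}{13}$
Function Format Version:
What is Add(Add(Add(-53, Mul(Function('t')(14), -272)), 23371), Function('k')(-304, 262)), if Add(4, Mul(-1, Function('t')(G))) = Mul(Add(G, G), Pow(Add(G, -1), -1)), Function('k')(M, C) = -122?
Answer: Rational(295020, 13) ≈ 22694.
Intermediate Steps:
Function('t')(G) = Add(4, Mul(-2, G, Pow(Add(-1, G), -1))) (Function('t')(G) = Add(4, Mul(-1, Mul(Add(G, G), Pow(Add(G, -1), -1)))) = Add(4, Mul(-1, Mul(Mul(2, G), Pow(Add(-1, G), -1)))) = Add(4, Mul(-1, Mul(2, G, Pow(Add(-1, G), -1)))) = Add(4, Mul(-2, G, Pow(Add(-1, G), -1))))
Add(Add(Add(-53, Mul(Function('t')(14), -272)), 23371), Function('k')(-304, 262)) = Add(Add(Add(-53, Mul(Mul(2, Pow(Add(-1, 14), -1), Add(-2, 14)), -272)), 23371), -122) = Add(Add(Add(-53, Mul(Mul(2, Pow(13, -1), 12), -272)), 23371), -122) = Add(Add(Add(-53, Mul(Mul(2, Rational(1, 13), 12), -272)), 23371), -122) = Add(Add(Add(-53, Mul(Rational(24, 13), -272)), 23371), -122) = Add(Add(Add(-53, Rational(-6528, 13)), 23371), -122) = Add(Add(Rational(-7217, 13), 23371), -122) = Add(Rational(296606, 13), -122) = Rational(295020, 13)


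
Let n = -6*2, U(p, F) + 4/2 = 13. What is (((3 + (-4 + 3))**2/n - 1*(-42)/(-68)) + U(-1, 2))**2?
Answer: 1050625/10404 ≈ 100.98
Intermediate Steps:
U(p, F) = 11 (U(p, F) = -2 + 13 = 11)
n = -12
(((3 + (-4 + 3))**2/n - 1*(-42)/(-68)) + U(-1, 2))**2 = (((3 + (-4 + 3))**2/(-12) - 1*(-42)/(-68)) + 11)**2 = (((3 - 1)**2*(-1/12) + 42*(-1/68)) + 11)**2 = ((2**2*(-1/12) - 21/34) + 11)**2 = ((4*(-1/12) - 21/34) + 11)**2 = ((-1/3 - 21/34) + 11)**2 = (-97/102 + 11)**2 = (1025/102)**2 = 1050625/10404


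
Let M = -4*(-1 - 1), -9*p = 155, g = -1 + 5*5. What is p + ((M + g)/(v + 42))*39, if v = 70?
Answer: -383/63 ≈ -6.0794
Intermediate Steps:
g = 24 (g = -1 + 25 = 24)
p = -155/9 (p = -1/9*155 = -155/9 ≈ -17.222)
M = 8 (M = -4*(-2) = 8)
p + ((M + g)/(v + 42))*39 = -155/9 + ((8 + 24)/(70 + 42))*39 = -155/9 + (32/112)*39 = -155/9 + (32*(1/112))*39 = -155/9 + (2/7)*39 = -155/9 + 78/7 = -383/63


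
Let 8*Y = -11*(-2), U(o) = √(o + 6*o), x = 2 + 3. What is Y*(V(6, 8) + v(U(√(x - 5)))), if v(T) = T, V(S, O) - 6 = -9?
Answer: -33/4 ≈ -8.2500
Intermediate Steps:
V(S, O) = -3 (V(S, O) = 6 - 9 = -3)
x = 5
U(o) = √7*√o (U(o) = √(7*o) = √7*√o)
Y = 11/4 (Y = (-11*(-2))/8 = (⅛)*22 = 11/4 ≈ 2.7500)
Y*(V(6, 8) + v(U(√(x - 5)))) = 11*(-3 + √7*√(√(5 - 5)))/4 = 11*(-3 + √7*√(√0))/4 = 11*(-3 + √7*√0)/4 = 11*(-3 + √7*0)/4 = 11*(-3 + 0)/4 = (11/4)*(-3) = -33/4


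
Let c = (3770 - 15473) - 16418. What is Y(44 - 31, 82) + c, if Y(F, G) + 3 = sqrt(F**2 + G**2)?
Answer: -28124 + sqrt(6893) ≈ -28041.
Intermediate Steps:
c = -28121 (c = -11703 - 16418 = -28121)
Y(F, G) = -3 + sqrt(F**2 + G**2)
Y(44 - 31, 82) + c = (-3 + sqrt((44 - 31)**2 + 82**2)) - 28121 = (-3 + sqrt(13**2 + 6724)) - 28121 = (-3 + sqrt(169 + 6724)) - 28121 = (-3 + sqrt(6893)) - 28121 = -28124 + sqrt(6893)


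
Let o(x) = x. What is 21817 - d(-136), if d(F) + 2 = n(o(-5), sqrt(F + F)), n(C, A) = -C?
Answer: 21814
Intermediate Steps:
d(F) = 3 (d(F) = -2 - 1*(-5) = -2 + 5 = 3)
21817 - d(-136) = 21817 - 1*3 = 21817 - 3 = 21814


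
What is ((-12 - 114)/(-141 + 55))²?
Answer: 3969/1849 ≈ 2.1466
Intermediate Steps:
((-12 - 114)/(-141 + 55))² = (-126/(-86))² = (-126*(-1/86))² = (63/43)² = 3969/1849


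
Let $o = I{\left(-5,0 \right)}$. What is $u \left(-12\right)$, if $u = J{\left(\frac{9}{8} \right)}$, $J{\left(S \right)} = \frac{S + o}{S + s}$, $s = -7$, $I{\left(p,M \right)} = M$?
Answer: $\frac{108}{47} \approx 2.2979$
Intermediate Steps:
$o = 0$
$J{\left(S \right)} = \frac{S}{-7 + S}$ ($J{\left(S \right)} = \frac{S + 0}{S - 7} = \frac{S}{-7 + S}$)
$u = - \frac{9}{47}$ ($u = \frac{9 \cdot \frac{1}{8}}{-7 + \frac{9}{8}} = \frac{9 \cdot \frac{1}{8}}{-7 + 9 \cdot \frac{1}{8}} = \frac{9}{8 \left(-7 + \frac{9}{8}\right)} = \frac{9}{8 \left(- \frac{47}{8}\right)} = \frac{9}{8} \left(- \frac{8}{47}\right) = - \frac{9}{47} \approx -0.19149$)
$u \left(-12\right) = \left(- \frac{9}{47}\right) \left(-12\right) = \frac{108}{47}$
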